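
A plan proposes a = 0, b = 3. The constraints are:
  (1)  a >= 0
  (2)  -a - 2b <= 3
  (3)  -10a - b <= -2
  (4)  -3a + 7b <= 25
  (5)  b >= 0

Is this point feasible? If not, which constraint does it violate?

feasible

(1): 0 ≥ 0 ✓
(2): -6 ≤ 3 ✓
(3): -3 ≤ -2 ✓
(4): 21 ≤ 25 ✓
(5): 3 ≥ 0 ✓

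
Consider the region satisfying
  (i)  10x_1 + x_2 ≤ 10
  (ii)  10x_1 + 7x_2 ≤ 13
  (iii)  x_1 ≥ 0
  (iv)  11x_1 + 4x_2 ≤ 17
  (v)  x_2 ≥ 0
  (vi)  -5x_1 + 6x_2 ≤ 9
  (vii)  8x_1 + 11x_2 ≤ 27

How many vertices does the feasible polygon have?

Pairwise boundary intersections that survive every other constraint:
  (19/20, 1/2)
  (1, 0)
  (3/19, 31/19)
  (0, 0)
  (0, 3/2)

5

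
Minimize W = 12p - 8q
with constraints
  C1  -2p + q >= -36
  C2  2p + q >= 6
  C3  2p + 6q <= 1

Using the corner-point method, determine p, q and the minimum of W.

p = 7/2, q = -1, minimum W = 50

Feasible corners and W = 12p - 8q:
  (21/2, -15) → W = 246
  (31/2, -5) → W = 226
  (7/2, -1) → W = 50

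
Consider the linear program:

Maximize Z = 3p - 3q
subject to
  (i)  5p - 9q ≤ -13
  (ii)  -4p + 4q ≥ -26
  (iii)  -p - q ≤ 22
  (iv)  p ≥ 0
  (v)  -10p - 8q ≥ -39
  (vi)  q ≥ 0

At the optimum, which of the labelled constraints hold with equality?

Feasible corners and Z = 3p - 3q:
  (0, 13/9) → Z = -13/3
  (19/10, 5/2) → Z = -9/5
  (0, 39/8) → Z = -117/8

The maximum is at (19/10, 5/2). Substituting into each constraint, equality holds for (i) and (v); the remaining constraints have slack.

(i) and (v)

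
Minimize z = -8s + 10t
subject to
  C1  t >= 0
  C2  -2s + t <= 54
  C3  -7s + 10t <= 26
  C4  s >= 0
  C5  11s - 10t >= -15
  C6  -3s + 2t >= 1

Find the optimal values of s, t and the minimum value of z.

s = 0, t = 1/2, minimum z = 5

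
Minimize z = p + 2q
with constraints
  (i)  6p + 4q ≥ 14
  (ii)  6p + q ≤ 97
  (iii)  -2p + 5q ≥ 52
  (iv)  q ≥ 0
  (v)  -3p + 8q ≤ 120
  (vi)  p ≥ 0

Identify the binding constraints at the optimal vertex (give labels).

Feasible corners and z = p + 2q:
  (433/32, 253/16) → z = 1445/32
  (656/51, 337/17) → z = 2678/51
  (0, 52/5) → z = 104/5
  (0, 15) → z = 30

The minimum is at (0, 52/5). Substituting into each constraint, equality holds for (iii) and (vi); the remaining constraints have slack.

(iii) and (vi)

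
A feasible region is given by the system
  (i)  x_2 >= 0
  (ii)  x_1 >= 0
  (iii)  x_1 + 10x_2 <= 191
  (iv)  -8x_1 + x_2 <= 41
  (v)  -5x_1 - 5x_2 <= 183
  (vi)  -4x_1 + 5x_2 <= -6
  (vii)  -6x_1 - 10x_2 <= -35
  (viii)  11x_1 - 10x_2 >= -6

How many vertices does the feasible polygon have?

Of the 28 pairwise boundary intersections, those satisfying every inequality are:
  (191, 0)
  (35/6, 0)
  (203/9, 758/45)
  (47/14, 52/35)

4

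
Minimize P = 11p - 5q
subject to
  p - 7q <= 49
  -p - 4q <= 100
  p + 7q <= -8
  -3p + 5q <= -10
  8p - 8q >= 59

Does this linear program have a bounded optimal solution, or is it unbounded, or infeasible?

Vertices and P = 11p - 5q:
  (41/2, -57/14) → P = 1721/7
  (7/16, -111/16) → P = 79/2
  (349/64, -123/64) → P = 2227/32
The feasible region has finitely many vertices and no improving ray; the minimum is 79/2 at (7/16, -111/16).

bounded optimum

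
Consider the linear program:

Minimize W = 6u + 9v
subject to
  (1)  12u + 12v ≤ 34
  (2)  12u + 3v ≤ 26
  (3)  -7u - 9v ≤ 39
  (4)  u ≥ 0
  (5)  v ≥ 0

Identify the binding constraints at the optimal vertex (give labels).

(4) and (5)

Extreme points and W = 6u + 9v:
  (35/18, 8/9) → W = 59/3
  (0, 17/6) → W = 51/2
  (13/6, 0) → W = 13
  (0, 0) → W = 0

The minimum is at (0, 0). Substituting into each constraint, equality holds for (4) and (5); the remaining constraints have slack.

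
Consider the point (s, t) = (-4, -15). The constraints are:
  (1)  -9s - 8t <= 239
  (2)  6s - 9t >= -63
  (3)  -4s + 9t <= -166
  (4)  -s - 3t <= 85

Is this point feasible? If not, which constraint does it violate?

Constraint (3): -4s + 9t = -119, which is not ≤ -166. All other constraints are satisfied.

not feasible — violates (3)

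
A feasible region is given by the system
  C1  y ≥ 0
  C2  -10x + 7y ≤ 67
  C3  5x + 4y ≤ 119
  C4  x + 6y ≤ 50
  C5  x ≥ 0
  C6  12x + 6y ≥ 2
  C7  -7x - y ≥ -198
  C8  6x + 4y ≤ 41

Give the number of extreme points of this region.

Intersecting each pair of boundary lines and keeping only the points that satisfy every inequality leaves:
  (1/6, 0)
  (41/6, 0)
  (0, 25/3)
  (23/16, 259/32)
  (0, 1/3)

5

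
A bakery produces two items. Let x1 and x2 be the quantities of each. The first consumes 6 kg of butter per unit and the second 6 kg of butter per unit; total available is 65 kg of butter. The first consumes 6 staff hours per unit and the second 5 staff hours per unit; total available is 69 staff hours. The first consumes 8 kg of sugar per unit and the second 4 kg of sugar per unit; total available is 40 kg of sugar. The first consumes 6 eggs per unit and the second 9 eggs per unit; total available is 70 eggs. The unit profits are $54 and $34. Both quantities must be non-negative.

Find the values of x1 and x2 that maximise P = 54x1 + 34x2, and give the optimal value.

The optimum lies where 8x1 + 4x2 = 40 and 6x1 + 9x2 = 70.
Solving simultaneously gives x1 = 5/3, x2 = 20/3.

x1 = 5/3, x2 = 20/3, maximum P = 950/3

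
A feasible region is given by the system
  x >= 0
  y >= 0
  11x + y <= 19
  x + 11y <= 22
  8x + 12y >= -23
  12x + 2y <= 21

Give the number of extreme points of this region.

Intersecting each pair of boundary lines and keeping only the points that satisfy every inequality leaves:
  (0, 0)
  (0, 2)
  (19/11, 0)
  (17/10, 3/10)
  (187/130, 243/130)

5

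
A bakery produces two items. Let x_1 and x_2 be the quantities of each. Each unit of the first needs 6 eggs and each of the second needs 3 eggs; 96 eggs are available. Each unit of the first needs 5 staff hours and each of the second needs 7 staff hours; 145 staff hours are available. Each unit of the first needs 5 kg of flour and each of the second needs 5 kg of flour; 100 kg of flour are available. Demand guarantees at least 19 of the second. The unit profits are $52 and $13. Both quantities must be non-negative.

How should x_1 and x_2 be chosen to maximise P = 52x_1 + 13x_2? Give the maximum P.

The binding constraints are 5x_1 + 5x_2 = 100 and x_2 = 19.
Solving simultaneously gives x_1 = 1, x_2 = 19.

x_1 = 1, x_2 = 19, maximum P = 299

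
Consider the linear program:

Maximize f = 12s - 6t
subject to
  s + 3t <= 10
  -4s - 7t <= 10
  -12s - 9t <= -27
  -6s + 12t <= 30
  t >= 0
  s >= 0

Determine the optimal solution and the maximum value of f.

Corner points and f = 12s - 6t:
  (1, 3) → f = -6
  (10, 0) → f = 120
  (3/11, 29/11) → f = -138/11
  (9/4, 0) → f = 27

s = 10, t = 0, maximum f = 120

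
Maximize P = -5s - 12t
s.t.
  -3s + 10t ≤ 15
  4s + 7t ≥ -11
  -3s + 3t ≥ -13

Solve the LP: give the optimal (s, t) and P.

Feasible corners and P = -5s - 12t:
  (-215/61, 27/61) → P = 751/61
  (25/3, 4) → P = -269/3
  (58/33, -85/33) → P = 730/33

The optimum lies where 4s + 7t = -11 and -3s + 3t = -13.
Solving simultaneously gives s = 58/33, t = -85/33.

s = 58/33, t = -85/33, maximum P = 730/33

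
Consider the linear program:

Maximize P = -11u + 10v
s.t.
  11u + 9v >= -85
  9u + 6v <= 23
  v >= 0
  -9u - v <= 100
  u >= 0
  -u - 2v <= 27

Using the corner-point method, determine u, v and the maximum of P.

u = 0, v = 23/6, maximum P = 115/3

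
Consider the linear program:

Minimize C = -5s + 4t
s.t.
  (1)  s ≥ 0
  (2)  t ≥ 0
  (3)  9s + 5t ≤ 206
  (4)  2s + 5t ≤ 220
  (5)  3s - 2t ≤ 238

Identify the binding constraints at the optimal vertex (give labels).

Vertices and C = -5s + 4t:
  (0, 0) → C = 0
  (0, 206/5) → C = 824/5
  (206/9, 0) → C = -1030/9

The minimum is at (206/9, 0). Substituting into each constraint, equality holds for (2) and (3); the remaining constraints have slack.

(2) and (3)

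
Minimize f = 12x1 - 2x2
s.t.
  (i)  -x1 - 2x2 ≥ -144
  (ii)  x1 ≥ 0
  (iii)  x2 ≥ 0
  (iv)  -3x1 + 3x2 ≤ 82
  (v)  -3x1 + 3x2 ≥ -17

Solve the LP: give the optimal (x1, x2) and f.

x1 = 0, x2 = 82/3, minimum f = -164/3

Corner points and f = 12x1 - 2x2:
  (268/9, 514/9) → f = 2188/9
  (466/9, 415/9) → f = 4762/9
  (0, 0) → f = 0
  (0, 82/3) → f = -164/3
  (17/3, 0) → f = 68

The binding constraints are x1 = 0 and -3x1 + 3x2 = 82.
Solving simultaneously gives x1 = 0, x2 = 82/3.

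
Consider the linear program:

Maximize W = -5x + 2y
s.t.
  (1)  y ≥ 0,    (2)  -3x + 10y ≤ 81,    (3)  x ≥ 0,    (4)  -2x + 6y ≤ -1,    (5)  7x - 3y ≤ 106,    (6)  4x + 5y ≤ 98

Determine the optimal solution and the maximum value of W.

x = 1/2, y = 0, maximum W = -5/2

Feasible corners and W = -5x + 2y:
  (1/2, 0) → W = -5/2
  (106/7, 0) → W = -530/7
  (593/34, 96/17) → W = -2581/34
  (824/47, 262/47) → W = -3596/47

The binding constraints are y = 0 and -2x + 6y = -1.
Solving simultaneously gives x = 1/2, y = 0.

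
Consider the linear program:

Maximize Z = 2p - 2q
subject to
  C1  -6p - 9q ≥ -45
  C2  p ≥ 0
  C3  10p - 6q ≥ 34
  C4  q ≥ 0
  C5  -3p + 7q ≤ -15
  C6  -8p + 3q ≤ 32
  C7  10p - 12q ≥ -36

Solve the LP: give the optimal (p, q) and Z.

Feasible corners and Z = 2p - 2q:
  (15/2, 0) → Z = 15
  (150/23, 15/23) → Z = 270/23
  (5, 0) → Z = 10

At the optimal vertex, -6p - 9q = -45 and q = 0.
Solving simultaneously gives p = 15/2, q = 0.

p = 15/2, q = 0, maximum Z = 15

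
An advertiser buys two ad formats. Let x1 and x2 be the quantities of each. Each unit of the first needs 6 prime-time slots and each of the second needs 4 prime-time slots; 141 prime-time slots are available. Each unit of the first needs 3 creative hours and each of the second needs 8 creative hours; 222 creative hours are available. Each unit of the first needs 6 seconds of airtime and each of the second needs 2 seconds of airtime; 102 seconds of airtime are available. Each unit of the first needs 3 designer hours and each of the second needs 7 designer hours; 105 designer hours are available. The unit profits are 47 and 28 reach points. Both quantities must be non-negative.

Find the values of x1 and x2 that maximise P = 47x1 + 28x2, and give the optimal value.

x1 = 14, x2 = 9, maximum P = 910

Corner points and P = 47x1 + 28x2:
  (0, 0) → P = 0
  (0, 15) → P = 420
  (17, 0) → P = 799
  (14, 9) → P = 910

At the optimal vertex, 6x1 + 2x2 = 102 and 3x1 + 7x2 = 105.
Solving simultaneously gives x1 = 14, x2 = 9.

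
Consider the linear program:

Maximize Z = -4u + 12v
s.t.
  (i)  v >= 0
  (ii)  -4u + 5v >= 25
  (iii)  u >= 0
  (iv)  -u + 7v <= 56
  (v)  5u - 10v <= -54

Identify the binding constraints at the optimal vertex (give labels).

(iii) and (iv)

Extreme points and Z = -4u + 12v:
  (105/23, 199/23) → Z = 1968/23
  (4/3, 91/15) → Z = 1012/15
  (0, 8) → Z = 96
  (0, 27/5) → Z = 324/5

The maximum is at (0, 8). Substituting into each constraint, equality holds for (iii) and (iv); the remaining constraints have slack.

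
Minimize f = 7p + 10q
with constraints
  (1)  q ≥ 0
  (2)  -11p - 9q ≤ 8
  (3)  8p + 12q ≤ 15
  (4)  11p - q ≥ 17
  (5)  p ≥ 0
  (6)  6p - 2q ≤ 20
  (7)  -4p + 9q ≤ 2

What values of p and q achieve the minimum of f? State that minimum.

p = 17/11, q = 0, minimum f = 119/11

Feasible corners and f = 7p + 10q:
  (15/8, 0) → f = 105/8
  (17/11, 0) → f = 119/11
  (219/140, 29/140) → f = 1823/140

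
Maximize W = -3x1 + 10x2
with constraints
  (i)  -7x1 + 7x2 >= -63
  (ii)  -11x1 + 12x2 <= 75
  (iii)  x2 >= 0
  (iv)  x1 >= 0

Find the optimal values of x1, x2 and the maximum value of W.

x1 = 183, x2 = 174, maximum W = 1191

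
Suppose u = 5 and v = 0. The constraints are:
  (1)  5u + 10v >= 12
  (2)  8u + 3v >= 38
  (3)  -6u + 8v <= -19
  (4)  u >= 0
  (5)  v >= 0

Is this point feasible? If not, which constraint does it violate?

feasible

(1): 25 ≥ 12 ✓
(2): 40 ≥ 38 ✓
(3): -30 ≤ -19 ✓
(4): 5 ≥ 0 ✓
(5): 0 ≥ 0 ✓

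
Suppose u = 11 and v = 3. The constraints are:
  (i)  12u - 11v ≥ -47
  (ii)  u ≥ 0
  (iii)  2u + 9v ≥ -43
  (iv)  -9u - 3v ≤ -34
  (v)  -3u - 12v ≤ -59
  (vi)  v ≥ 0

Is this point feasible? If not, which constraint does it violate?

feasible

(i): 99 ≥ -47 ✓
(ii): 11 ≥ 0 ✓
(iii): 49 ≥ -43 ✓
(iv): -108 ≤ -34 ✓
(v): -69 ≤ -59 ✓
(vi): 3 ≥ 0 ✓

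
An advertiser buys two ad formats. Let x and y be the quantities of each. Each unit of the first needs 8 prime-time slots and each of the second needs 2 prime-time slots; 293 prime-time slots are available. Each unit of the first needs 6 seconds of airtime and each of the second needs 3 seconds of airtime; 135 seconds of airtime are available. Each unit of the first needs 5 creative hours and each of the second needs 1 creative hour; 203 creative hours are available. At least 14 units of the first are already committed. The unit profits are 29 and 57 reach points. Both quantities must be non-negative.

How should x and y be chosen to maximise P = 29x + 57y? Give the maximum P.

x = 14, y = 17, maximum P = 1375

Corner points and P = 29x + 57y:
  (45/2, 0) → P = 1305/2
  (14, 0) → P = 406
  (14, 17) → P = 1375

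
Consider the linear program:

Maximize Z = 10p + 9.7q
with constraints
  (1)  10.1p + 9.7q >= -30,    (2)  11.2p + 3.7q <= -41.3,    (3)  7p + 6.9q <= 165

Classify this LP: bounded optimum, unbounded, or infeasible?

Corner points and Z = 10p + 9.7q:
  (-28961/7127, 8113/7127) → Z = -2109139/71270
  (-180750/179, 187650/179) → Z = 12705/179
  (-89547/5138, 15265/367) → Z = 1177517/5138
The feasible region has finitely many vertices and no improving ray; the maximum is 1177517/5138 at (-89547/5138, 15265/367).

bounded optimum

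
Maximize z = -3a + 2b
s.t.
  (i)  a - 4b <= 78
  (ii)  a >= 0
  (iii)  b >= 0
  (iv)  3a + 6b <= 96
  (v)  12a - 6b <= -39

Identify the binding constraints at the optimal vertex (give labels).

Feasible corners and z = -3a + 2b:
  (0, 16) → z = 32
  (0, 13/2) → z = 13
  (19/5, 141/10) → z = 84/5

The maximum is at (0, 16). Substituting into each constraint, equality holds for (ii) and (iv); the remaining constraints have slack.

(ii) and (iv)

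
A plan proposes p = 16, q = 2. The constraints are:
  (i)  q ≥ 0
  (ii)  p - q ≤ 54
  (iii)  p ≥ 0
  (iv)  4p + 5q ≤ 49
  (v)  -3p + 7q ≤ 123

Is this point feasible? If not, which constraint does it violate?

not feasible — violates (iv)

Constraint (iv): 4p + 5q = 74, which is not ≤ 49. All other constraints are satisfied.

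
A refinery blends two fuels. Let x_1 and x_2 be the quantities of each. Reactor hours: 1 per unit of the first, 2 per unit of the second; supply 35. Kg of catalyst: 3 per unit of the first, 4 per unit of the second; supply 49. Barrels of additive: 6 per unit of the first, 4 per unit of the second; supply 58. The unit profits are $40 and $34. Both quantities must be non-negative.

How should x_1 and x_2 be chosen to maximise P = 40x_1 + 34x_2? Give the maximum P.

x_1 = 3, x_2 = 10, maximum P = 460

The binding constraints are 3x_1 + 4x_2 = 49 and 6x_1 + 4x_2 = 58.
Solving simultaneously gives x_1 = 3, x_2 = 10.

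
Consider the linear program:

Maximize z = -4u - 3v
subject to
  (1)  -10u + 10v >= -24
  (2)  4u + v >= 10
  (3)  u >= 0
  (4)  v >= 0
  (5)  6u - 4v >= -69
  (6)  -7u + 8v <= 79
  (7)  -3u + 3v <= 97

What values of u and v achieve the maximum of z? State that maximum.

Extreme points and z = -4u - 3v:
  (62/25, 2/25) → z = -254/25
  (491/5, 479/5) → z = -3401/5
  (1/39, 386/39) → z = -1162/39

u = 62/25, v = 2/25, maximum z = -254/25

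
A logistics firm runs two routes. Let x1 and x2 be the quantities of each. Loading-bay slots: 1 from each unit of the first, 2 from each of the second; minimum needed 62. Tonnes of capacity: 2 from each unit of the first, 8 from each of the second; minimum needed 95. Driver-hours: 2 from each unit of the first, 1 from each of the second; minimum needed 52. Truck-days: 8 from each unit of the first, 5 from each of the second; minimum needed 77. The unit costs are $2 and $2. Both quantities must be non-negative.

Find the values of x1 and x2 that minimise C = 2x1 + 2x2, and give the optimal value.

x1 = 14, x2 = 24, minimum C = 76

Extreme points and C = 2x1 + 2x2:
  (0, 52) → C = 104
  (62, 0) → C = 124
  (14, 24) → C = 76
The feasible region is unbounded (it extends along (0, 1), (1, 0)), but C strictly increases along every unbounded feasible direction, so there is no improving ray and the minimum is attained at a vertex.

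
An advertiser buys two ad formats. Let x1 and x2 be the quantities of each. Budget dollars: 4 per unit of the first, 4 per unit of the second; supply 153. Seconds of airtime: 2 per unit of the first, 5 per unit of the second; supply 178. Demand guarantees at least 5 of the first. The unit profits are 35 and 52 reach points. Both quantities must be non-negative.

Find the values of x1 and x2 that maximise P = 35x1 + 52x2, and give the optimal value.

x1 = 5, x2 = 133/4, maximum P = 1904

Corner points and P = 35x1 + 52x2:
  (153/4, 0) → P = 5355/4
  (5, 0) → P = 175
  (5, 133/4) → P = 1904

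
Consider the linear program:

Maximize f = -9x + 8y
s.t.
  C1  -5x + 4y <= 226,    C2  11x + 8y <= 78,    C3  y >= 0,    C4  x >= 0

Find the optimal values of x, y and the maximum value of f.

x = 0, y = 39/4, maximum f = 78

Corner points and f = -9x + 8y:
  (78/11, 0) → f = -702/11
  (0, 39/4) → f = 78
  (0, 0) → f = 0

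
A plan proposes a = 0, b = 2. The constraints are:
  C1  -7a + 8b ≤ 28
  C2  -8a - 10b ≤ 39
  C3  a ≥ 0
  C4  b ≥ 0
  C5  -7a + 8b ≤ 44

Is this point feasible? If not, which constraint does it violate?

C1: 16 ≤ 28 ✓
C2: -20 ≤ 39 ✓
C3: 0 ≥ 0 ✓
C4: 2 ≥ 0 ✓
C5: 16 ≤ 44 ✓

feasible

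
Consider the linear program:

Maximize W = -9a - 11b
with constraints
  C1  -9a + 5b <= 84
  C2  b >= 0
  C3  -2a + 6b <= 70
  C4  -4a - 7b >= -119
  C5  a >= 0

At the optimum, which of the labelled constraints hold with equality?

Feasible corners and W = -9a - 11b:
  (119/4, 0) → W = -1071/4
  (0, 0) → W = 0
  (112/19, 259/19) → W = -203
  (0, 35/3) → W = -385/3

The maximum is at (0, 0). Substituting into each constraint, equality holds for C2 and C5; the remaining constraints have slack.

C2 and C5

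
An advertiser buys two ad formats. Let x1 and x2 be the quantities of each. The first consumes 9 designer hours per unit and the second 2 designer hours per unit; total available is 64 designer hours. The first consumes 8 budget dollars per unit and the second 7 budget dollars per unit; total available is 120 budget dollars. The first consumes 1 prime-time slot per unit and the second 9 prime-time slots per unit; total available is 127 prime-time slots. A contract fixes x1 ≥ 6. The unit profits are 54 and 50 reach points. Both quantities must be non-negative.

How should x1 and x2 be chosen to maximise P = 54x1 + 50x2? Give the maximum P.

x1 = 6, x2 = 5, maximum P = 574

Vertices and P = 54x1 + 50x2:
  (64/9, 0) → P = 384
  (6, 0) → P = 324
  (6, 5) → P = 574

At the optimal vertex, 9x1 + 2x2 = 64 and x1 = 6.
Solving simultaneously gives x1 = 6, x2 = 5.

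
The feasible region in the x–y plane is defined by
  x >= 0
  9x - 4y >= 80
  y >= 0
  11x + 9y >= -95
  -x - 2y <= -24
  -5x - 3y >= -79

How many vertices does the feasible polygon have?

Intersecting each pair of boundary lines and keeping only the points that satisfy every inequality leaves:
  (128/11, 68/11)
  (556/47, 311/47)
  (86/7, 41/7)

3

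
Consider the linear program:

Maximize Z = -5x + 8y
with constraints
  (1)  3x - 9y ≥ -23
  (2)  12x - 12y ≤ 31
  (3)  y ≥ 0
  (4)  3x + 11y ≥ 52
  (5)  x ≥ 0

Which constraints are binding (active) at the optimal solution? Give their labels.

(1) and (4)

Feasible corners and Z = -5x + 8y:
  (185/24, 41/8) → Z = 59/24
  (43/12, 15/4) → Z = 145/12
  (965/168, 177/56) → Z = -577/168

The maximum is at (43/12, 15/4). Substituting into each constraint, equality holds for (1) and (4); the remaining constraints have slack.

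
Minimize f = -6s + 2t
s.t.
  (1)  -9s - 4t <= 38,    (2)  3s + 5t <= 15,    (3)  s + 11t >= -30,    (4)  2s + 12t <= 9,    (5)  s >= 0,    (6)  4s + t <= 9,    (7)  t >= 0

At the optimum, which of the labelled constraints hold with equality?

Corner points and f = -6s + 2t:
  (0, 3/4) → f = 3/2
  (99/46, 9/23) → f = -279/23
  (0, 0) → f = 0
  (9/4, 0) → f = -27/2

The minimum is at (9/4, 0). Substituting into each constraint, equality holds for (6) and (7); the remaining constraints have slack.

(6) and (7)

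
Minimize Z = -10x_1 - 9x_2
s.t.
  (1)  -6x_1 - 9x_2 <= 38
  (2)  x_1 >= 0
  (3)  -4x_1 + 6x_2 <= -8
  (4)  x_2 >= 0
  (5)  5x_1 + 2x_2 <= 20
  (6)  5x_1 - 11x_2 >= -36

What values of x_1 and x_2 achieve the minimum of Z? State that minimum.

Corner points and Z = -10x_1 - 9x_2:
  (2, 0) → Z = -20
  (68/19, 20/19) → Z = -860/19
  (4, 0) → Z = -40

The binding constraints are -4x_1 + 6x_2 = -8 and 5x_1 + 2x_2 = 20.
Solving simultaneously gives x_1 = 68/19, x_2 = 20/19.

x_1 = 68/19, x_2 = 20/19, minimum Z = -860/19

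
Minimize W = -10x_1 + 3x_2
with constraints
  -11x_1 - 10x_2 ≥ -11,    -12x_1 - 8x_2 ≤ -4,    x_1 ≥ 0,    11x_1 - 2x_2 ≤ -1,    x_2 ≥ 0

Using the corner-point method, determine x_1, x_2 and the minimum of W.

x_1 = 0, x_2 = 1/2, minimum W = 3/2

Feasible corners and W = -10x_1 + 3x_2:
  (0, 11/10) → W = 33/10
  (1/11, 1) → W = 23/11
  (0, 1/2) → W = 3/2

At the optimal vertex, -12x_1 - 8x_2 = -4 and x_1 = 0.
Solving simultaneously gives x_1 = 0, x_2 = 1/2.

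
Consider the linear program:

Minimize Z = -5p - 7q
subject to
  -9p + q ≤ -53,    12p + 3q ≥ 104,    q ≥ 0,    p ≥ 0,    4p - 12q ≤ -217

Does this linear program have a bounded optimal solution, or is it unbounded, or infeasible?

From the feasible point (853/104, 2165/104), moving in the direction (12, 4) keeps every constraint satisfied while Z decreases without bound.

unbounded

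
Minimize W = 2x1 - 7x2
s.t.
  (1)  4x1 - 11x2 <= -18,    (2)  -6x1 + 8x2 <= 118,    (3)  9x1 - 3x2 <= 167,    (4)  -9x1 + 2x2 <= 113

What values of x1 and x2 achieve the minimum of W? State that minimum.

x1 = 845/27, x2 = 344/9, minimum W = -5534/27

Feasible corners and W = 2x1 - 7x2:
  (1891/87, 830/87) → W = -676/29
  (-1207/91, -290/91) → W = -384/91
  (845/27, 344/9) → W = -5534/27
  (-167/15, 32/5) → W = -1006/15

The binding constraints are -6x1 + 8x2 = 118 and 9x1 - 3x2 = 167.
Solving simultaneously gives x1 = 845/27, x2 = 344/9.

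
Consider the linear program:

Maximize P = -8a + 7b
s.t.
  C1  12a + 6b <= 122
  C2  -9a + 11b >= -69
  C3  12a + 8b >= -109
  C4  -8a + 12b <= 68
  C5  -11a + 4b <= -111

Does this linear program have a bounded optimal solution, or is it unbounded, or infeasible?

The boundaries 12a + 6b = 122 and -9a + 11b = -69 meet at (878/93, 45/31), but that point violates -11a + 4b ≤ -111. Every candidate vertex is excluded by some other constraint, so the feasible region is empty.

infeasible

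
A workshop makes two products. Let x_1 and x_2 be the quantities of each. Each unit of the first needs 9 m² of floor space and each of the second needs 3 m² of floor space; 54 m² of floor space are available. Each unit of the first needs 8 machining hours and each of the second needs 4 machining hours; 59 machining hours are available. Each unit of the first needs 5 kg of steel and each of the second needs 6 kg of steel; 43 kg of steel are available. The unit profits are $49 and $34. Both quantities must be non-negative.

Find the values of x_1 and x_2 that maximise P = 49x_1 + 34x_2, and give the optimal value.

x_1 = 5, x_2 = 3, maximum P = 347

Feasible corners and P = 49x_1 + 34x_2:
  (0, 0) → P = 0
  (0, 43/6) → P = 731/3
  (6, 0) → P = 294
  (5, 3) → P = 347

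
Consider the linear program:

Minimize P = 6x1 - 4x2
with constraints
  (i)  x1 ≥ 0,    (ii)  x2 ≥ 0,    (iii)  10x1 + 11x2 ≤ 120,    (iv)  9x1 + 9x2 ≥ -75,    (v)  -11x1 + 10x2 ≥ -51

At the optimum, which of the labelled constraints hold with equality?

(i) and (iii)

Extreme points and P = 6x1 - 4x2:
  (0, 0) → P = 0
  (0, 120/11) → P = -480/11
  (51/11, 0) → P = 306/11
  (1761/221, 810/221) → P = 7326/221

The minimum is at (0, 120/11). Substituting into each constraint, equality holds for (i) and (iii); the remaining constraints have slack.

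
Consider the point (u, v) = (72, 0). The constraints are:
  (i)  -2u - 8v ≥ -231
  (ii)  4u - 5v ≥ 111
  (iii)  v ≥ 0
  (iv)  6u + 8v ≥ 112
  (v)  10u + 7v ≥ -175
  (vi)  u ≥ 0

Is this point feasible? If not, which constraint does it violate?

feasible

(i): -144 ≥ -231 ✓
(ii): 288 ≥ 111 ✓
(iii): 0 ≥ 0 ✓
(iv): 432 ≥ 112 ✓
(v): 720 ≥ -175 ✓
(vi): 72 ≥ 0 ✓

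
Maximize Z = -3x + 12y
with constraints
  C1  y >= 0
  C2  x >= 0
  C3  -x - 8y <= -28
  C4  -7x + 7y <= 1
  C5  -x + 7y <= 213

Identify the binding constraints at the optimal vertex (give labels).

Vertices and Z = -3x + 12y:
  (28, 0) → Z = -84
  (188/63, 197/63) → Z = 200/7
  (106/3, 745/21) → Z = 2238/7
The feasible region is unbounded (it extends along (7, 1), (1, 0)), but Z strictly decreases along every unbounded feasible direction, so there is no improving ray and the maximum is attained at a vertex.

The maximum is at (106/3, 745/21). Substituting into each constraint, equality holds for C4 and C5; the remaining constraints have slack.

C4 and C5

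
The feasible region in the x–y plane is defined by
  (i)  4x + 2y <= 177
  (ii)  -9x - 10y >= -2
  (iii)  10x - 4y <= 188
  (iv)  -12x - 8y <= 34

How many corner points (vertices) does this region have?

3

Intersecting each pair of boundary lines and keeping only the points that satisfy every inequality leaves:
  (236/17, -209/17)
  (-89/12, 55/8)
  (171/16, -649/32)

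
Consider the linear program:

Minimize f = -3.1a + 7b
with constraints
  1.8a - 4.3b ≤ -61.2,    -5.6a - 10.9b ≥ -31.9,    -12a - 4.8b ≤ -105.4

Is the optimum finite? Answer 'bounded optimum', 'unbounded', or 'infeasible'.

infeasible

The boundaries 1.8a - 4.3b = -61.2 and -5.6a - 10.9b = -31.9 meet at (-2789/230, 1053/115), but that point violates -12a - 4.8b ≤ -105.4. Every candidate vertex is excluded by some other constraint, so the feasible region is empty.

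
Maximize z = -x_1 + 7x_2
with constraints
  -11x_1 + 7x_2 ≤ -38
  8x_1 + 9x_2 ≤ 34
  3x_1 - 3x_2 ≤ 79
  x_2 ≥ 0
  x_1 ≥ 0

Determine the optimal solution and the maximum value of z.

Extreme points and z = -x_1 + 7x_2:
  (116/31, 14/31) → z = -18/31
  (38/11, 0) → z = -38/11
  (17/4, 0) → z = -17/4

At the optimal vertex, -11x_1 + 7x_2 = -38 and 8x_1 + 9x_2 = 34.
Solving simultaneously gives x_1 = 116/31, x_2 = 14/31.

x_1 = 116/31, x_2 = 14/31, maximum z = -18/31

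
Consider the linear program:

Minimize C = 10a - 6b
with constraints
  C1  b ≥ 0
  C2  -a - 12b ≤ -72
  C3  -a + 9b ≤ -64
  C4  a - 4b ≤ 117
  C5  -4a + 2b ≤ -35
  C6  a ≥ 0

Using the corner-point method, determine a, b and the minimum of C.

a = 472/7, b = 8/21, minimum C = 672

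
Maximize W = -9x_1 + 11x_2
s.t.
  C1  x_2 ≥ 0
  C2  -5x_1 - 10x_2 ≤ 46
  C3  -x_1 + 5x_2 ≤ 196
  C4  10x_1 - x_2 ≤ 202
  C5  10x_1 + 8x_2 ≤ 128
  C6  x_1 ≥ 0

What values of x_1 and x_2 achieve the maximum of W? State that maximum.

x_1 = 0, x_2 = 16, maximum W = 176

Vertices and W = -9x_1 + 11x_2:
  (64/5, 0) → W = -576/5
  (0, 0) → W = 0
  (0, 16) → W = 176

The binding constraints are 10x_1 + 8x_2 = 128 and x_1 = 0.
Solving simultaneously gives x_1 = 0, x_2 = 16.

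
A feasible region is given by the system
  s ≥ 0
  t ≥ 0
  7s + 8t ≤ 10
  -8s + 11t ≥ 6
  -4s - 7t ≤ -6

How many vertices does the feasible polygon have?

The feasible vertices (each the meet of two boundaries and inside every other half-plane) are:
  (0, 5/4)
  (0, 6/7)
  (62/141, 122/141)
  (6/25, 18/25)

4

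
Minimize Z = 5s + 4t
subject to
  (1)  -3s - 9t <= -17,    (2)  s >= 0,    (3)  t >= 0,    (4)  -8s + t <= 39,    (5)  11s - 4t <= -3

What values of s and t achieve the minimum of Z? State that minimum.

s = 0, t = 17/9, minimum Z = 68/9

The feasible region is unbounded (it extends along (1, 8), (4, 11)), but Z strictly increases along every unbounded feasible direction, so there is no improving ray and the minimum is attained at a vertex.

The optimum lies where -3s - 9t = -17 and s = 0.
Solving simultaneously gives s = 0, t = 17/9.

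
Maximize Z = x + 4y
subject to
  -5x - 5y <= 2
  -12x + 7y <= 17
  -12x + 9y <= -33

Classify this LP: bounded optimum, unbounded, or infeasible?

unbounded

From the feasible point (7/5, -9/5), moving in the direction (9, 12) keeps every constraint satisfied while Z increases without bound.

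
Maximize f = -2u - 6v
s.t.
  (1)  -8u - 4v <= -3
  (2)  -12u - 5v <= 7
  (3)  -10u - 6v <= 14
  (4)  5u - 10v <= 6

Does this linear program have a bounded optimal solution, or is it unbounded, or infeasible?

bounded optimum

Feasible corners and f = -2u - 6v:
  (-43/8, 23/2) → f = -233/4
  (27/50, -33/100) → f = 9/10
The feasible region has finitely many vertices and no improving ray; the maximum is 9/10 at (27/50, -33/100).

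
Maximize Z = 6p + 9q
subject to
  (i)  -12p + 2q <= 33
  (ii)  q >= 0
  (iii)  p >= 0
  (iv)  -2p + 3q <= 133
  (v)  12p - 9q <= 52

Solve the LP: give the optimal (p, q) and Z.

Extreme points and Z = 6p + 9q:
  (0, 33/2) → Z = 297/2
  (167/32, 765/16) → Z = 3693/8
  (0, 0) → Z = 0
  (13/3, 0) → Z = 26
  (451/6, 850/9) → Z = 1301

At the optimal vertex, -2p + 3q = 133 and 12p - 9q = 52.
Solving simultaneously gives p = 451/6, q = 850/9.

p = 451/6, q = 850/9, maximum Z = 1301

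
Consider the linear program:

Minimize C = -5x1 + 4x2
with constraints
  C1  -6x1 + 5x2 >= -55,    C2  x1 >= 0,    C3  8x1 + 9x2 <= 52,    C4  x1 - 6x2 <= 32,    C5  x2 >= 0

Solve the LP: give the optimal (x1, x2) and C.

Vertices and C = -5x1 + 4x2:
  (0, 52/9) → C = 208/9
  (0, 0) → C = 0
  (13/2, 0) → C = -65/2

At the optimal vertex, 8x1 + 9x2 = 52 and x2 = 0.
Solving simultaneously gives x1 = 13/2, x2 = 0.

x1 = 13/2, x2 = 0, minimum C = -65/2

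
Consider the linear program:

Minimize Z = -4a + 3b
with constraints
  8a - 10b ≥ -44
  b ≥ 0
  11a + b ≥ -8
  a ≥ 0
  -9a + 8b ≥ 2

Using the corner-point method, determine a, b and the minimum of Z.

a = 166/13, b = 190/13, minimum Z = -94/13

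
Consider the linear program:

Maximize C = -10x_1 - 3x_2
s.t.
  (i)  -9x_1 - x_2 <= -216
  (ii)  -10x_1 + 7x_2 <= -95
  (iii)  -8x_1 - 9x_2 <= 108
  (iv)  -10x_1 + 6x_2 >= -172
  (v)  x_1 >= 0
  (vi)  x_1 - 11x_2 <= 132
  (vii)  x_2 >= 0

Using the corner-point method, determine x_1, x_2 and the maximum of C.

Feasible corners and C = -10x_1 - 3x_2:
  (1607/73, 1305/73) → C = -19985/73
  (367/16, 153/16) → C = -4129/16
  (317/5, 77) → C = -865

The optimum lies where -9x_1 - x_2 = -216 and -10x_1 + 6x_2 = -172.
Solving simultaneously gives x_1 = 367/16, x_2 = 153/16.

x_1 = 367/16, x_2 = 153/16, maximum C = -4129/16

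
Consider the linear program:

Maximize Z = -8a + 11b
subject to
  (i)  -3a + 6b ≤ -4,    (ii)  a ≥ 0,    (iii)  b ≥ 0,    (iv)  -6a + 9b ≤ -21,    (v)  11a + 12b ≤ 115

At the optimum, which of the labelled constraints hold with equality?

Corner points and Z = -8a + 11b:
  (7/2, 0) → Z = -28
  (115/11, 0) → Z = -920/11
  (143/19, 51/19) → Z = -583/19

The maximum is at (7/2, 0). Substituting into each constraint, equality holds for (iii) and (iv); the remaining constraints have slack.

(iii) and (iv)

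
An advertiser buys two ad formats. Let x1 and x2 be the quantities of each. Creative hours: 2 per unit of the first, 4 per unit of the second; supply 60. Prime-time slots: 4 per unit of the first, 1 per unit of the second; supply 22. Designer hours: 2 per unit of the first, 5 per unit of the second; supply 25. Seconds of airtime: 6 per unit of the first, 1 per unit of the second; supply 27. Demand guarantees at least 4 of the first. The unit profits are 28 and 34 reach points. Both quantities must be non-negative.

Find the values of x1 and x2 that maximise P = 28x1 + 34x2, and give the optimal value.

x1 = 4, x2 = 3, maximum P = 214

Corner points and P = 28x1 + 34x2:
  (9/2, 0) → P = 126
  (4, 0) → P = 112
  (4, 3) → P = 214

The optimum lies where 6x1 + x2 = 27 and x1 = 4.
Solving simultaneously gives x1 = 4, x2 = 3.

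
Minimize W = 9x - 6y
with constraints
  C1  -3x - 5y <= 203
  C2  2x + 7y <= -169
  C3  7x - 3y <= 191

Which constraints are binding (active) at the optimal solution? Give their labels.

C1 and C2

Vertices and W = 9x - 6y:
  (-576/11, -101/11) → W = -4578/11
  (173/22, -997/22) → W = 7539/22
  (166/11, -313/11) → W = 3372/11

The minimum is at (-576/11, -101/11). Substituting into each constraint, equality holds for C1 and C2; the remaining constraints have slack.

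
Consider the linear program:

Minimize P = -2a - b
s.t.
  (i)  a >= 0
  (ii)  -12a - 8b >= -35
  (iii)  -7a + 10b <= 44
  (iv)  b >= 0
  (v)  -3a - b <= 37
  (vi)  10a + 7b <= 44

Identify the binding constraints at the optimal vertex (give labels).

(ii) and (iv)

Corner points and P = -2a - b:
  (0, 35/8) → P = -35/8
  (0, 0) → P = 0
  (35/12, 0) → P = -35/6

The minimum is at (35/12, 0). Substituting into each constraint, equality holds for (ii) and (iv); the remaining constraints have slack.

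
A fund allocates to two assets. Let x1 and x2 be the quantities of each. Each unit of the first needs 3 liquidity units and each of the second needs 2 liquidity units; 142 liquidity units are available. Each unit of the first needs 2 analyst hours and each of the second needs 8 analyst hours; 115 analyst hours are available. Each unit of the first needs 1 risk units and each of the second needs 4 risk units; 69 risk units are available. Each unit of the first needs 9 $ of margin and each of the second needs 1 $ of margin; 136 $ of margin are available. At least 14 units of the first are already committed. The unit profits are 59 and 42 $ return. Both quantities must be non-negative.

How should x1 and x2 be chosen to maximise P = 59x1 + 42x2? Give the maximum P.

Feasible corners and P = 59x1 + 42x2:
  (136/9, 0) → P = 8024/9
  (14, 0) → P = 826
  (14, 10) → P = 1246

The binding constraints are 9x1 + x2 = 136 and x1 = 14.
Solving simultaneously gives x1 = 14, x2 = 10.

x1 = 14, x2 = 10, maximum P = 1246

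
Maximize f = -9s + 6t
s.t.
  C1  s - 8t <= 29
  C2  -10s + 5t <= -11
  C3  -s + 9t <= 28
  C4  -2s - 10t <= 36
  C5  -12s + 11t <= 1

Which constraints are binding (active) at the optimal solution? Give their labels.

Corner points and f = -9s + 6t:
  (485, 57) → f = -4023
  (1/13, -47/13) → f = -291/13
  (-7/11, -191/55) → f = -831/55
  (63/25, 71/25) → f = -141/25
  (299/97, 335/97) → f = -681/97

The maximum is at (63/25, 71/25). Substituting into each constraint, equality holds for C2 and C5; the remaining constraints have slack.

C2 and C5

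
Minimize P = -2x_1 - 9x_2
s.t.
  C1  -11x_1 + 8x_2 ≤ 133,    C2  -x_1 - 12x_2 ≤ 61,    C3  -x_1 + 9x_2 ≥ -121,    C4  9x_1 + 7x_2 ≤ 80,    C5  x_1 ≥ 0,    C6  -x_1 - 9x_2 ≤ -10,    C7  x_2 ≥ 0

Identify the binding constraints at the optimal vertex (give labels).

C4 and C5

Vertices and P = -2x_1 - 9x_2:
  (0, 80/7) → P = -720/7
  (325/37, 5/37) → P = -695/37
  (0, 10/9) → P = -10

The minimum is at (0, 80/7). Substituting into each constraint, equality holds for C4 and C5; the remaining constraints have slack.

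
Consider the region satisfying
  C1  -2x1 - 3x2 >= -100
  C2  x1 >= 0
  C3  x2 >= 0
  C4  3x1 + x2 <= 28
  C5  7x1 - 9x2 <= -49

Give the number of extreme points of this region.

3

The feasible vertices (each the meet of two boundaries and inside every other half-plane) are:
  (0, 28)
  (0, 49/9)
  (203/34, 343/34)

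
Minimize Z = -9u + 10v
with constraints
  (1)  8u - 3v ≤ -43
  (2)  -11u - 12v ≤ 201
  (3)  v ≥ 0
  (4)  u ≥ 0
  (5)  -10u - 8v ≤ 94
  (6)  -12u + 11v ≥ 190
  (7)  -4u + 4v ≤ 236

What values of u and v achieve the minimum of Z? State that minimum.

u = 0, v = 190/11, minimum Z = 1900/11

Vertices and Z = -9u + 10v:
  (97/52, 251/13) → Z = 9167/52
  (134/5, 429/5) → Z = 3084/5
  (0, 190/11) → Z = 1900/11
  (0, 59) → Z = 590

The optimum lies where u = 0 and -12u + 11v = 190.
Solving simultaneously gives u = 0, v = 190/11.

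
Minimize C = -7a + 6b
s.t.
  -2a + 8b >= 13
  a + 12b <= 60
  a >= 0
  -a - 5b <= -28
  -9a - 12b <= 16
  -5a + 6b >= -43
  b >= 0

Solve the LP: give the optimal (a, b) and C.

a = 81/8, b = 133/32, minimum C = -735/16

Extreme points and C = -7a + 6b:
  (81/8, 133/32) → C = -735/16
  (53/6, 23/6) → C = -233/6
  (36/7, 32/7) → C = -60/7

The binding constraints are -2a + 8b = 13 and a + 12b = 60.
Solving simultaneously gives a = 81/8, b = 133/32.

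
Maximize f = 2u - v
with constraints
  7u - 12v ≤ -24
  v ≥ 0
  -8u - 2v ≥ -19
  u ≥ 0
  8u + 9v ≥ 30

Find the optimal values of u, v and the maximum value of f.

u = 18/11, v = 65/22, maximum f = 7/22

Extreme points and f = 2u - v:
  (18/11, 65/22) → f = 7/22
  (48/53, 134/53) → f = -38/53
  (0, 19/2) → f = -19/2
  (0, 10/3) → f = -10/3

The optimum lies where 7u - 12v = -24 and -8u - 2v = -19.
Solving simultaneously gives u = 18/11, v = 65/22.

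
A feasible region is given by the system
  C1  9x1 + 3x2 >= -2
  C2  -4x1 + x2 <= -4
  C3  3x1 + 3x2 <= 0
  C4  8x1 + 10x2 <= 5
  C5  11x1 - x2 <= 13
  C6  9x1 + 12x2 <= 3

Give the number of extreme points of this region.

4

Pairwise boundary intersections that survive every other constraint:
  (10/21, -44/21)
  (37/42, -139/42)
  (4/5, -4/5)
  (13/12, -13/12)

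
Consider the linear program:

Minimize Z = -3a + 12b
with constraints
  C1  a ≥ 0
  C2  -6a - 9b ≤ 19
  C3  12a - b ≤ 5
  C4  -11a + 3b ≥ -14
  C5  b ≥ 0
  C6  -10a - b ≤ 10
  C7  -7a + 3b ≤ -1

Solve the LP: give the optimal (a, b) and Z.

a = 5/12, b = 0, minimum Z = -5/4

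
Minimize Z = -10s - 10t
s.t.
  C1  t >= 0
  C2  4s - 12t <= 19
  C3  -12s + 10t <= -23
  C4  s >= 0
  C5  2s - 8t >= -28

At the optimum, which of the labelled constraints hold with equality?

C2 and C5

Extreme points and Z = -10s - 10t:
  (19/4, 0) → Z = -95/2
  (23/12, 0) → Z = -115/6
  (61, 75/4) → Z = -1595/2
  (116/19, 191/38) → Z = -2115/19

The minimum is at (61, 75/4). Substituting into each constraint, equality holds for C2 and C5; the remaining constraints have slack.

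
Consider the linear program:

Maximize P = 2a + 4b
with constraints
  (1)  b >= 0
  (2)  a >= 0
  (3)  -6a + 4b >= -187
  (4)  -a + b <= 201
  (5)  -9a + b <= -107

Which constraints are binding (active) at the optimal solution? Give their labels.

Feasible corners and P = 2a + 4b:
  (187/6, 0) → P = 187/3
  (107/9, 0) → P = 214/9
  (991/2, 1393/2) → P = 3777
  (77/2, 479/2) → P = 1035

The maximum is at (991/2, 1393/2). Substituting into each constraint, equality holds for (3) and (4); the remaining constraints have slack.

(3) and (4)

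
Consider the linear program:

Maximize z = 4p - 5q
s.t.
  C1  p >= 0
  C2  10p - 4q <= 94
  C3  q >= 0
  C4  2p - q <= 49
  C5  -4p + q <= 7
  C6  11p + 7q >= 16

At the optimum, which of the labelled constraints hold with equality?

Feasible corners and z = 4p - 5q:
  (0, 7) → z = -35
  (0, 16/7) → z = -80/7
  (47/5, 0) → z = 188/5
  (16/11, 0) → z = 64/11
The feasible region is unbounded (it extends along (2, 5), (1, 4)), but z strictly decreases along every unbounded feasible direction, so there is no improving ray and the maximum is attained at a vertex.

The maximum is at (47/5, 0). Substituting into each constraint, equality holds for C2 and C3; the remaining constraints have slack.

C2 and C3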